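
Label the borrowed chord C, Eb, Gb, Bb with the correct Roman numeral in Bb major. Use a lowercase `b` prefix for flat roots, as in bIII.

iiø7

The root C is the diatonic 2nd degree of Bb major; the borrowing shows in the chord quality. C–Eb–Gb–Bb is a half-diminished-seventh chord — the form found in Bb minor, not the diatonic ii (Cm). Borrowed into Bb major it is written iiø7.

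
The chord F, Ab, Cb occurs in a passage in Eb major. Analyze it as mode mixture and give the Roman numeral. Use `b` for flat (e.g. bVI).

ii°

F is scale degree 2 in Eb major. F–Ab–Cb is a diminished chord — the form found in Eb minor, not the diatonic ii (Fm). Borrowed into Eb major it is written ii°.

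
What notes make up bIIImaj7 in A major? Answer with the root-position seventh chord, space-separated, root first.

The root of bIIImaj7 is the lowered 3rd degree: C# becomes C. In A minor the chord on C is C–E–G–B.

C E G B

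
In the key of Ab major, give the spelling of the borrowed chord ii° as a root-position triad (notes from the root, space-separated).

Bb Db Fb

ii° is built on scale degree 2, which is Bb in both Ab major and its parallel. In Ab minor the chord on Bb is Bb–Db–Fb.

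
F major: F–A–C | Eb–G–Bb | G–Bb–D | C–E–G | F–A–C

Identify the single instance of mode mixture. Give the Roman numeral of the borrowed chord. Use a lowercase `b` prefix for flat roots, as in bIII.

The diatonic triads in F major are F, Gm, Am, Bb, C, Dm, Edim. F–A–C = F, G–Bb–D = Gm and C–E–G = C all belong to that set. Eb–G–Bb doesn't fit — on degree 7 F major would have Edim (vii°). Eb is the degree-7 chord of F minor, so it is the borrowed bVII.

bVII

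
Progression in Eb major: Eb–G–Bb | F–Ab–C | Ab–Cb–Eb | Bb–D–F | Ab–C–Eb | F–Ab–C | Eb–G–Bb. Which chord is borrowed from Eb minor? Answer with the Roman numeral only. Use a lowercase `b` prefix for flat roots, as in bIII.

iv

Eb major has the diatonic set Eb, Fm, Gm, Ab, Bb, Cm, Ddim. Eb–G–Bb = Eb, F–Ab–C = Fm, Bb–D–F = Bb and Ab–C–Eb = Ab all belong to that set. Ab–Cb–Eb is not: scale degree 4 in Eb major carries Ab (IV). In Eb minor the chord on that degree is Abm, so here it functions as iv, borrowed from the parallel minor.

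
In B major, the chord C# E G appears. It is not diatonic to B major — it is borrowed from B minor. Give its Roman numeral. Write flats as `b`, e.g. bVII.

C# is scale degree 2 in B major. The diatonic chord on degree 2 would be C#m (ii), but C#–E–G is the diminished chord from B minor. As a borrowed chord it is labeled ii°.

ii°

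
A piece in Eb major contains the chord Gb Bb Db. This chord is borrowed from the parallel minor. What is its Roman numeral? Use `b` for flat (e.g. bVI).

bIII

The root Gb is the lowered 3rd scale degree — diatonically Eb major has G there. Diatonically Eb major has Gm (iii) on that degree; Gb–Bb–Db is instead the major chord native to Eb minor, so it takes the label bIII.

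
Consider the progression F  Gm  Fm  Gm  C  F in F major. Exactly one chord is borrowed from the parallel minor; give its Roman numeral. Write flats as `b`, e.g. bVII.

F major has the diatonic set F, Gm, Am, Bb, C, Dm, Edim. F, Gm and C all belong to that set. Fm (F–Ab–C) doesn't fit — on degree 1 F major would have F (I). Fm is the degree-1 chord of F minor, so it is the borrowed i.

i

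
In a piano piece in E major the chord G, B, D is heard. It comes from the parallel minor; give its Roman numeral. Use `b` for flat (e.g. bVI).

bIII

The root G is the lowered 3rd scale degree — diatonically E major has G# there. G–B–D is a major chord — the form found in E minor, not the diatonic iii (G#m). Borrowed into E major it is written bIII.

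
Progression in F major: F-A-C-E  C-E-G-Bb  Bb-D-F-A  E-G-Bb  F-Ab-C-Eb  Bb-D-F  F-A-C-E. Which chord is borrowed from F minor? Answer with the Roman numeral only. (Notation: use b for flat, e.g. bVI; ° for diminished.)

i7

F major has the diatonic set F, Gm, Am, Bb, C, Dm, Edim. F–A–C–E = Fmaj7, C–E–G–Bb = C7, Bb–D–F–A = Bbmaj7, E–G–Bb = Edim and Bb–D–F = Bb all belong to that set. F–Ab–C–Eb is not: scale degree 1 in F major carries F (I). In F minor the chord on that degree is Fm7, so here it functions as i7, borrowed from the parallel minor.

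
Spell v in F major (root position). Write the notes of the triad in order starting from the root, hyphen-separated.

v is built on scale degree 5, which is C in both F major and its parallel. In F minor the chord on C is C–Eb–G.

C-Eb-G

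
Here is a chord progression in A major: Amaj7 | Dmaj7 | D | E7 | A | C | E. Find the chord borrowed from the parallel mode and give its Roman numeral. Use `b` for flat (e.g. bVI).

In A major the diatonic chords are A, Bm, C#m, D, E, F#m, G#dim. Amaj7, Dmaj7, D, E7, A and E all belong to that set. C (C–E–G) doesn't fit — on degree 3 A major would have C#m (iii). C is the degree-3 chord of A minor, so it is the borrowed bIII.

bIII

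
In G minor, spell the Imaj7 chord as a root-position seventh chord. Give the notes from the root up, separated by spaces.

The root, G, is scale degree 1 — the same note in G minor and G major; only the chord quality changes. In G major the chord on G is G–B–D–F#.

G B D F#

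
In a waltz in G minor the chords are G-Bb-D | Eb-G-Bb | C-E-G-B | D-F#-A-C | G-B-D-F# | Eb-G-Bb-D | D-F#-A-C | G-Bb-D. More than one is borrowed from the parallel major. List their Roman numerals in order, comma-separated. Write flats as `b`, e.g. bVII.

IVmaj7, Imaj7

The diatonic triads in G minor (with V from harmonic minor) are Gm, Adim, Bb, Cm, D, Eb, F. G–Bb–D = Gm, Eb–G–Bb = Eb, D–F#–A–C = D7 and Eb–G–Bb–D = Ebmaj7 all belong to that set. But C–E–G–B is foreign: the diatonic iv on degree 4 is Cm, whereas Cmaj7 comes from G major. It is labeled IVmaj7. G–B–D–F# doesn't fit — on degree 1 G minor would have Gm (i). Gmaj7 is the degree-1 chord of G major, so it is the borrowed Imaj7.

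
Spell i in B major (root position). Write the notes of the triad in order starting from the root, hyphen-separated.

i is built on scale degree 1, which is B in both B major and its parallel. Building the minor chord from the parallel minor on B: B–D–F#.

B-D-F#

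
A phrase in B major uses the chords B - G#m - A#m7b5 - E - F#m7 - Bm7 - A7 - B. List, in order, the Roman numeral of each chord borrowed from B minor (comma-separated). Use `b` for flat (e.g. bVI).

In B major the diatonic chords are B, C#m, D#m, E, F#, G#m, A#dim. B, G#m, A#m7b5 and E are all diatonic. F#m7 (F#–A–C#–E) doesn't fit — on degree 5 B major would have F# (V). F#m7 is the degree-5 chord of B minor, so it is the borrowed v7. Bm7 (B–D–F#–A) is not: scale degree 1 in B major carries B (I). In B minor the chord on that degree is Bm7, so here it functions as i7, borrowed from the parallel minor. But A7 (A–C#–E–G) is foreign: the diatonic vii° on degree 7 is A#dim, whereas A7 comes from B minor. It is labeled bVII7.

v7, i7, bVII7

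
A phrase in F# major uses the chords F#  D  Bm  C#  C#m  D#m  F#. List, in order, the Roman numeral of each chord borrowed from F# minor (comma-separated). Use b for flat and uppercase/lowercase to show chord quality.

In F# major the diatonic chords are F#, G#m, A#m, B, C#, D#m, E#dim. F#, C# and D#m are all diatonic. D (D–F#–A) doesn't fit — on degree 6 F# major would have D#m (vi). D is the degree-6 chord of F# minor, so it is the borrowed bVI. Bm (B–D–F#) doesn't fit — on degree 4 F# major would have B (IV). Bm is the degree-4 chord of F# minor, so it is the borrowed iv. C#m (C#–E–G#) is not: scale degree 5 in F# major carries C# (V). In F# minor the chord on that degree is C#m, so here it functions as v, borrowed from the parallel minor.

bVI, iv, v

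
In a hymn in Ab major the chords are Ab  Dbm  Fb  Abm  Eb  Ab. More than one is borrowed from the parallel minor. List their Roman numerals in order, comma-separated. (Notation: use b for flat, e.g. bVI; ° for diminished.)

In Ab major the diatonic chords are Ab, Bbm, Cm, Db, Eb, Fm, Gdim. Ab and Eb are both diatonic. But Dbm (Db–Fb–Ab) is foreign: the diatonic IV on degree 4 is Db, whereas Dbm comes from Ab minor. It is labeled iv. Fb (Fb–Ab–Cb) doesn't fit — on degree 6 Ab major would have Fm (vi). Fb is the degree-6 chord of Ab minor, so it is the borrowed bVI. But Abm (Ab–Cb–Eb) is foreign: the diatonic I on degree 1 is Ab, whereas Abm comes from Ab minor. It is labeled i.

iv, bVI, i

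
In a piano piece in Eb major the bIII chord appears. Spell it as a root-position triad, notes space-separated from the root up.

The root of bIII is the lowered 3rd degree: G becomes Gb. Building the major chord from the parallel minor on Gb: Gb–Bb–Db.

Gb Bb Db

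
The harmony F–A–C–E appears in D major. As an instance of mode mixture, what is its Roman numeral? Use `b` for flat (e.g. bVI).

bIIImaj7

In D major scale degree 3 is F#; F is its lowered form, from D minor. The diatonic chord on degree 3 would be F#m (iii), but F–A–C–E is the major-seventh chord from D minor. As a borrowed chord it is labeled bIIImaj7.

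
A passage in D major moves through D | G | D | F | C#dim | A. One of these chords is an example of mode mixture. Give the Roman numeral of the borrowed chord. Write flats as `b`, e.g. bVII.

In D major the diatonic chords are D, Em, F#m, G, A, Bm, C#dim. D, G, C#dim and A all belong to that set. But F (F–A–C) is foreign: the diatonic iii on degree 3 is F#m, whereas F comes from D minor. It is labeled bIII.

bIII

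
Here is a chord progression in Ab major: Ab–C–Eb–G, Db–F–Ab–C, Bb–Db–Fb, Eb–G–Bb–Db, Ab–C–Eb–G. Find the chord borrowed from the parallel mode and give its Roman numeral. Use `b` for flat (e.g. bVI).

The diatonic triads in Ab major are Ab, Bbm, Cm, Db, Eb, Fm, Gdim. Of the given chords, Ab–C–Eb–G = Abmaj7, Db–F–Ab–C = Dbmaj7 and Eb–G–Bb–Db = Eb7 are diatonic. Bb–Db–Fb doesn't fit — on degree 2 Ab major would have Bbm (ii). Bbdim is the degree-2 chord of Ab minor, so it is the borrowed ii°.

ii°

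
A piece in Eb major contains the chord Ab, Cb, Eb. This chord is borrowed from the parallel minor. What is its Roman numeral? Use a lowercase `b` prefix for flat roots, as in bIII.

iv

The root Ab is the diatonic 4th degree of Eb major; the borrowing shows in the chord quality. The diatonic chord on degree 4 would be Ab (IV), but Ab–Cb–Eb is the minor chord from Eb minor. As a borrowed chord it is labeled iv.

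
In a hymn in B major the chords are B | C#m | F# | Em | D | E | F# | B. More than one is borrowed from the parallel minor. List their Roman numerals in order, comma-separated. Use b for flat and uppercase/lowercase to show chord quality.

iv, bIII

In B major the diatonic chords are B, C#m, D#m, E, F#, G#m, A#dim. B, C#m, F# and E all belong to that set. Em (E–G–B) doesn't fit — on degree 4 B major would have E (IV). Em is the degree-4 chord of B minor, so it is the borrowed iv. D (D–F#–A) is not: scale degree 3 in B major carries D#m (iii). In B minor the chord on that degree is D, so here it functions as bIII, borrowed from the parallel minor.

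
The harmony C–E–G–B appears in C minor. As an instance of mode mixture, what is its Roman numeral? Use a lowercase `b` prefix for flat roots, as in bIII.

The root C is the diatonic 1st degree of C minor; the borrowing shows in the chord quality. C–E–G–B is a major-seventh chord — the form found in C major, not the diatonic i (Cm). Borrowed into C minor it is written Imaj7.

Imaj7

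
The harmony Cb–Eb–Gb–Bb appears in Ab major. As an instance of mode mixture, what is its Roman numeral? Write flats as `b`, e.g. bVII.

The root Cb is the lowered 3rd scale degree — diatonically Ab major has C there. The diatonic chord on degree 3 would be Cm (iii), but Cb–Eb–Gb–Bb is the major-seventh chord from Ab minor. As a borrowed chord it is labeled bIIImaj7.

bIIImaj7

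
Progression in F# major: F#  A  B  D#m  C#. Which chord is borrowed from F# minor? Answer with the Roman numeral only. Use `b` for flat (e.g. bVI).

bIII

The diatonic triads in F# major are F#, G#m, A#m, B, C#, D#m, E#dim. F#, B, D#m and C# all belong to that set. But A (A–C#–E) is foreign: the diatonic iii on degree 3 is A#m, whereas A comes from F# minor. It is labeled bIII.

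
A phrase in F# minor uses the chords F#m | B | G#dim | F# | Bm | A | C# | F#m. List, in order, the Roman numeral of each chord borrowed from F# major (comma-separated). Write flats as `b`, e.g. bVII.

The diatonic triads in F# minor (with V from harmonic minor) are F#m, G#dim, A, Bm, C#, D, E. Of the given chords, F#m, G#dim, Bm, A and C# are diatonic. But B (B–D#–F#) is foreign: the diatonic iv on degree 4 is Bm, whereas B comes from F# major. It is labeled IV. But F# (F#–A#–C#) is foreign: the diatonic i on degree 1 is F#m, whereas F# comes from F# major. It is labeled I.

IV, I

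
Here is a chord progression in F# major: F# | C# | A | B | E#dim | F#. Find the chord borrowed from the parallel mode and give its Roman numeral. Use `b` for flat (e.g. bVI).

bIII

In F# major the diatonic chords are F#, G#m, A#m, B, C#, D#m, E#dim. F#, C#, B and E#dim are all diatonic. A (A–C#–E) doesn't fit — on degree 3 F# major would have A#m (iii). A is the degree-3 chord of F# minor, so it is the borrowed bIII.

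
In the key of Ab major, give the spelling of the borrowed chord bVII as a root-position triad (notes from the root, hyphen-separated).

The root of bVII is the lowered 7th degree: G becomes Gb. Stacking thirds in Ab minor on Gb gives Gb–Bb–Db.

Gb-Bb-Db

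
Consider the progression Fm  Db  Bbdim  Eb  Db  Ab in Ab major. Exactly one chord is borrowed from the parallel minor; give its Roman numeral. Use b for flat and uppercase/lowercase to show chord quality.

Ab major has the diatonic set Ab, Bbm, Cm, Db, Eb, Fm, Gdim. Of the given chords, Fm, Db, Eb and Ab are diatonic. But Bbdim (Bb–Db–Fb) is foreign: the diatonic ii on degree 2 is Bbm, whereas Bbdim comes from Ab minor. It is labeled ii°.

ii°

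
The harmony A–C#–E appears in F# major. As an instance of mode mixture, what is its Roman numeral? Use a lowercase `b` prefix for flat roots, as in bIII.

The root A is the lowered 3rd scale degree — diatonically F# major has A# there. The diatonic chord on degree 3 would be A#m (iii), but A–C#–E is the major chord from F# minor. As a borrowed chord it is labeled bIII.

bIII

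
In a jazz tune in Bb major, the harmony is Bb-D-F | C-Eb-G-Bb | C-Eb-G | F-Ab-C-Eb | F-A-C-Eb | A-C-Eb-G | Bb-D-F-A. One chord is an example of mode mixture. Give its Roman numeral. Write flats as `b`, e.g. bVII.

v7

In Bb major the diatonic chords are Bb, Cm, Dm, Eb, F, Gm, Adim. Bb–D–F = Bb, C–Eb–G–Bb = Cm7, C–Eb–G = Cm, F–A–C–Eb = F7, A–C–Eb–G = Am7b5 and Bb–D–F–A = Bbmaj7 all belong to that set. F–Ab–C–Eb is not: scale degree 5 in Bb major carries F (V). In Bb minor the chord on that degree is Fm7, so here it functions as v7, borrowed from the parallel minor.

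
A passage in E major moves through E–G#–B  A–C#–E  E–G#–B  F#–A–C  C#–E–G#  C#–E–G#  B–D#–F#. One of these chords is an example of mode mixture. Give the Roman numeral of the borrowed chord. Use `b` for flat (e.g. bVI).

The diatonic triads in E major are E, F#m, G#m, A, B, C#m, D#dim. Of the given chords, E–G#–B = E, A–C#–E = A, C#–E–G# = C#m and B–D#–F# = B are diatonic. F#–A–C is not: scale degree 2 in E major carries F#m (ii). In E minor the chord on that degree is F#dim, so here it functions as ii°, borrowed from the parallel minor.

ii°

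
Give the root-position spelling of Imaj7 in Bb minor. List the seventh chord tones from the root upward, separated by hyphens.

Imaj7 is built on scale degree 1, which is Bb in both Bb minor and its parallel. In Bb major the chord on Bb is Bb–D–F–A.

Bb-D-F-A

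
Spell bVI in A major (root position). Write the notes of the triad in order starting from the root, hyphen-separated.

Scale degree 6 in A major is F#. bVI uses the lowered form, F, taken from A minor. Building the major chord from the parallel minor on F: F–A–C.

F-A-C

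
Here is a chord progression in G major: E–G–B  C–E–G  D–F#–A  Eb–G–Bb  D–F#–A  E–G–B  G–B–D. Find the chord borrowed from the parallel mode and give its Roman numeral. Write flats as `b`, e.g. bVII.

In G major the diatonic chords are G, Am, Bm, C, D, Em, F#dim. E–G–B = Em, C–E–G = C, D–F#–A = D and G–B–D = G all belong to that set. But Eb–G–Bb is foreign: the diatonic vi on degree 6 is Em, whereas Eb comes from G minor. It is labeled bVI.

bVI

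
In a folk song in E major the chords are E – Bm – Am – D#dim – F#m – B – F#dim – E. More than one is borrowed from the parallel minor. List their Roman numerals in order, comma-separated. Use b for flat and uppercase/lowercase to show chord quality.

v, iv, ii°

E major has the diatonic set E, F#m, G#m, A, B, C#m, D#dim. Of the given chords, E, D#dim, F#m and B are diatonic. But Bm (B–D–F#) is foreign: the diatonic V on degree 5 is B, whereas Bm comes from E minor. It is labeled v. Am (A–C–E) doesn't fit — on degree 4 E major would have A (IV). Am is the degree-4 chord of E minor, so it is the borrowed iv. F#dim (F#–A–C) is not: scale degree 2 in E major carries F#m (ii). In E minor the chord on that degree is F#dim, so here it functions as ii°, borrowed from the parallel minor.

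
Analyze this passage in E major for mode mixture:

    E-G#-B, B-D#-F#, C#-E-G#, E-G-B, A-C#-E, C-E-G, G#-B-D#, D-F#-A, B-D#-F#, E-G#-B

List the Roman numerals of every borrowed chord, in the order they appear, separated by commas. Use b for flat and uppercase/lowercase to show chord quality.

The diatonic triads in E major are E, F#m, G#m, A, B, C#m, D#dim. E–G#–B = E, B–D#–F# = B, C#–E–G# = C#m, A–C#–E = A and G#–B–D# = G#m all belong to that set. But E–G–B is foreign: the diatonic I on degree 1 is E, whereas Em comes from E minor. It is labeled i. C–E–G doesn't fit — on degree 6 E major would have C#m (vi). C is the degree-6 chord of E minor, so it is the borrowed bVI. D–F#–A doesn't fit — on degree 7 E major would have D#dim (vii°). D is the degree-7 chord of E minor, so it is the borrowed bVII.

i, bVI, bVII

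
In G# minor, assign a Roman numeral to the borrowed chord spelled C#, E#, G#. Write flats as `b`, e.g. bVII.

IV

The root C# is the diatonic 4th degree of G# minor; the borrowing shows in the chord quality. Diatonically G# minor has C#m (iv) on that degree; C#–E#–G# is instead the major chord native to G# major, so it takes the label IV.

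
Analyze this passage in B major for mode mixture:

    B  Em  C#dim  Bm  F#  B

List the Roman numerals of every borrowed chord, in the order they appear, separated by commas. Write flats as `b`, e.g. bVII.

iv, ii°, i

The diatonic triads in B major are B, C#m, D#m, E, F#, G#m, A#dim. B and F# are both diatonic. Em (E–G–B) is not: scale degree 4 in B major carries E (IV). In B minor the chord on that degree is Em, so here it functions as iv, borrowed from the parallel minor. C#dim (C#–E–G) is not: scale degree 2 in B major carries C#m (ii). In B minor the chord on that degree is C#dim, so here it functions as ii°, borrowed from the parallel minor. Bm (B–D–F#) doesn't fit — on degree 1 B major would have B (I). Bm is the degree-1 chord of B minor, so it is the borrowed i.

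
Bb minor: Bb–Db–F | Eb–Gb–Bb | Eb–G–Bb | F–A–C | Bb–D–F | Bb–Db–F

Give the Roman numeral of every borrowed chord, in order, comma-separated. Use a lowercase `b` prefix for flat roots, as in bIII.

Bb minor has the diatonic set Bbm, Cdim, Db, Ebm, F, Gb, Ab (with V from harmonic minor). Of the given chords, Bb–Db–F = Bbm, Eb–Gb–Bb = Ebm and F–A–C = F are diatonic. Eb–G–Bb is not: scale degree 4 in Bb minor carries Ebm (iv). In Bb major the chord on that degree is Eb, so here it functions as IV, borrowed from the parallel major. But Bb–D–F is foreign: the diatonic i on degree 1 is Bbm, whereas Bb comes from Bb major. It is labeled I.

IV, I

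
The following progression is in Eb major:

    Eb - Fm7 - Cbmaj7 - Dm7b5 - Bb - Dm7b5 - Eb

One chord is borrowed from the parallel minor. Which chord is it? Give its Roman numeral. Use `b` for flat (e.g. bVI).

The diatonic triads in Eb major are Eb, Fm, Gm, Ab, Bb, Cm, Ddim. Of the given chords, Eb, Fm7, Dm7b5 and Bb are diatonic. Cbmaj7 (Cb–Eb–Gb–Bb) is not: scale degree 6 in Eb major carries Cm (vi). In Eb minor the chord on that degree is Cbmaj7, so here it functions as bVImaj7, borrowed from the parallel minor.

bVImaj7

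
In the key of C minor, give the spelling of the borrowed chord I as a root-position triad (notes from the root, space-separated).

C E G

I is built on scale degree 1, which is C in both C minor and its parallel. Stacking thirds in C major on C gives C–E–G.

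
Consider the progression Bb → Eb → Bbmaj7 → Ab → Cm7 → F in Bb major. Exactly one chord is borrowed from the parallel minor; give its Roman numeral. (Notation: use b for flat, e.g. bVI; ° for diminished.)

bVII

The diatonic triads in Bb major are Bb, Cm, Dm, Eb, F, Gm, Adim. Of the given chords, Bb, Eb, Bbmaj7, Cm7 and F are diatonic. But Ab (Ab–C–Eb) is foreign: the diatonic vii° on degree 7 is Adim, whereas Ab comes from Bb minor. It is labeled bVII.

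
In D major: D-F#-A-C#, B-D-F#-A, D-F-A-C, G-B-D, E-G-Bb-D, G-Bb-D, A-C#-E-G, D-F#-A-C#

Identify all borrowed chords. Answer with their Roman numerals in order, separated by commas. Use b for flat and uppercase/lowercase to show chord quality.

i7, iiø7, iv

D major has the diatonic set D, Em, F#m, G, A, Bm, C#dim. Of the given chords, D–F#–A–C# = Dmaj7, B–D–F#–A = Bm7, G–B–D = G and A–C#–E–G = A7 are diatonic. D–F–A–C doesn't fit — on degree 1 D major would have D (I). Dm7 is the degree-1 chord of D minor, so it is the borrowed i7. E–G–Bb–D doesn't fit — on degree 2 D major would have Em (ii). Em7b5 is the degree-2 chord of D minor, so it is the borrowed iiø7. G–Bb–D is not: scale degree 4 in D major carries G (IV). In D minor the chord on that degree is Gm, so here it functions as iv, borrowed from the parallel minor.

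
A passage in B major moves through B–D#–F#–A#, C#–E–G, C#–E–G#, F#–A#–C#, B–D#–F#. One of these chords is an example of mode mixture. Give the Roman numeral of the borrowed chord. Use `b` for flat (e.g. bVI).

B major has the diatonic set B, C#m, D#m, E, F#, G#m, A#dim. B–D#–F#–A# = Bmaj7, C#–E–G# = C#m, F#–A#–C# = F# and B–D#–F# = B are all diatonic. C#–E–G doesn't fit — on degree 2 B major would have C#m (ii). C#dim is the degree-2 chord of B minor, so it is the borrowed ii°.

ii°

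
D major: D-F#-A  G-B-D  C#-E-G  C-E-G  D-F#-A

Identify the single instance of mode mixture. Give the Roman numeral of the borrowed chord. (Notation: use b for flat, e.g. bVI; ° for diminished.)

In D major the diatonic chords are D, Em, F#m, G, A, Bm, C#dim. D–F#–A = D, G–B–D = G and C#–E–G = C#dim all belong to that set. C–E–G doesn't fit — on degree 7 D major would have C#dim (vii°). C is the degree-7 chord of D minor, so it is the borrowed bVII.

bVII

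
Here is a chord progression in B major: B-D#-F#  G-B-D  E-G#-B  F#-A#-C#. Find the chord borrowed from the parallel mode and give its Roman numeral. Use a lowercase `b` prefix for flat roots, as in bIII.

The diatonic triads in B major are B, C#m, D#m, E, F#, G#m, A#dim. Of the given chords, B–D#–F# = B, E–G#–B = E and F#–A#–C# = F# are diatonic. G–B–D doesn't fit — on degree 6 B major would have G#m (vi). G is the degree-6 chord of B minor, so it is the borrowed bVI.

bVI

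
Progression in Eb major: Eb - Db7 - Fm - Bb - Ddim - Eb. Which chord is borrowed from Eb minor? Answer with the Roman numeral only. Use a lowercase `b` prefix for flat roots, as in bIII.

In Eb major the diatonic chords are Eb, Fm, Gm, Ab, Bb, Cm, Ddim. Eb, Fm, Bb and Ddim are all diatonic. Db7 (Db–F–Ab–Cb) doesn't fit — on degree 7 Eb major would have Ddim (vii°). Db7 is the degree-7 chord of Eb minor, so it is the borrowed bVII7.

bVII7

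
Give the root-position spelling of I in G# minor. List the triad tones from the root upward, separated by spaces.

G# B# D#

The root, G#, is scale degree 1 — the same note in G# minor and G# major; only the chord quality changes. Building the major chord from the parallel major on G#: G#–B#–D#.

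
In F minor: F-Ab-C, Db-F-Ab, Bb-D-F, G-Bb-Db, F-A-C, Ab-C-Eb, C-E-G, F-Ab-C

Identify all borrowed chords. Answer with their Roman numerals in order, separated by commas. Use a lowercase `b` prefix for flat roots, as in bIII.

The diatonic triads in F minor (with V from harmonic minor) are Fm, Gdim, Ab, Bbm, C, Db, Eb. F–Ab–C = Fm, Db–F–Ab = Db, G–Bb–Db = Gdim, Ab–C–Eb = Ab and C–E–G = C all belong to that set. Bb–D–F is not: scale degree 4 in F minor carries Bbm (iv). In F major the chord on that degree is Bb, so here it functions as IV, borrowed from the parallel major. F–A–C doesn't fit — on degree 1 F minor would have Fm (i). F is the degree-1 chord of F major, so it is the borrowed I.

IV, I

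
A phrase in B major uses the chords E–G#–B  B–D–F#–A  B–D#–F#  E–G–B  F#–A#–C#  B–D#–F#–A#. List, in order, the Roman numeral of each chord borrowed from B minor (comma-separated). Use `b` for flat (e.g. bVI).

B major has the diatonic set B, C#m, D#m, E, F#, G#m, A#dim. E–G#–B = E, B–D#–F# = B, F#–A#–C# = F# and B–D#–F#–A# = Bmaj7 all belong to that set. But B–D–F#–A is foreign: the diatonic I on degree 1 is B, whereas Bm7 comes from B minor. It is labeled i7. E–G–B is not: scale degree 4 in B major carries E (IV). In B minor the chord on that degree is Em, so here it functions as iv, borrowed from the parallel minor.

i7, iv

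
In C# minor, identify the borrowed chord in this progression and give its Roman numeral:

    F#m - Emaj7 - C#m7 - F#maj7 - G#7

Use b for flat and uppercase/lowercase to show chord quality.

In C# minor (with V from harmonic minor) the diatonic chords are C#m, D#dim, E, F#m, G#, A, B. Of the given chords, F#m, Emaj7, C#m7 and G#7 are diatonic. F#maj7 (F#–A#–C#–E#) doesn't fit — on degree 4 C# minor would have F#m (iv). F#maj7 is the degree-4 chord of C# major, so it is the borrowed IVmaj7.

IVmaj7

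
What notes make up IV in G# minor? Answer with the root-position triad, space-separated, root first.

C# E# G#

IV is built on scale degree 4, which is C# in both G# minor and its parallel. Stacking thirds in G# major on C# gives C#–E#–G#.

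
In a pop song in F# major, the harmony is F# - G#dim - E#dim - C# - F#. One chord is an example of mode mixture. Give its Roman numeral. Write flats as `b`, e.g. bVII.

In F# major the diatonic chords are F#, G#m, A#m, B, C#, D#m, E#dim. Of the given chords, F#, E#dim and C# are diatonic. G#dim (G#–B–D) doesn't fit — on degree 2 F# major would have G#m (ii). G#dim is the degree-2 chord of F# minor, so it is the borrowed ii°.

ii°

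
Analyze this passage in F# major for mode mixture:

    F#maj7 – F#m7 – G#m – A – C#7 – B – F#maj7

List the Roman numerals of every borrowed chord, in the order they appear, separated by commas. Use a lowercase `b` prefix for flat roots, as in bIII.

The diatonic triads in F# major are F#, G#m, A#m, B, C#, D#m, E#dim. Of the given chords, F#maj7, G#m, C#7 and B are diatonic. But F#m7 (F#–A–C#–E) is foreign: the diatonic I on degree 1 is F#, whereas F#m7 comes from F# minor. It is labeled i7. A (A–C#–E) is not: scale degree 3 in F# major carries A#m (iii). In F# minor the chord on that degree is A, so here it functions as bIII, borrowed from the parallel minor.

i7, bIII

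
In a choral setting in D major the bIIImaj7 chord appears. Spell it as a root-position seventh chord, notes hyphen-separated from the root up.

The root of bIIImaj7 is the lowered 3rd degree: F# becomes F. Stacking thirds in D minor on F gives F–A–C–E.

F-A-C-E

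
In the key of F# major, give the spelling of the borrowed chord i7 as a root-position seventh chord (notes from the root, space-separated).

F# A C# E

i7 is built on scale degree 1, which is F# in both F# major and its parallel. Stacking thirds in F# minor on F# gives F#–A–C#–E.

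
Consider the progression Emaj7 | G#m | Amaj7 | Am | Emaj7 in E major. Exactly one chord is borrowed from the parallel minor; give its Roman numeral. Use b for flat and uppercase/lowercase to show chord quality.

iv

The diatonic triads in E major are E, F#m, G#m, A, B, C#m, D#dim. Emaj7, G#m and Amaj7 are all diatonic. Am (A–C–E) doesn't fit — on degree 4 E major would have A (IV). Am is the degree-4 chord of E minor, so it is the borrowed iv.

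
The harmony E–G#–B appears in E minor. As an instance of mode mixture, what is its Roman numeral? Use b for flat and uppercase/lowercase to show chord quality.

The root E is the diatonic 1st degree of E minor; the borrowing shows in the chord quality. E–G#–B is a major chord — the form found in E major, not the diatonic i (Em). Borrowed into E minor it is written I.

I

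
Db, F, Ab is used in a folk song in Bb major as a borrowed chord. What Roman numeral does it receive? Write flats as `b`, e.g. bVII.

In Bb major scale degree 3 is D; Db is its lowered form, from Bb minor. Db–F–Ab is a major chord — the form found in Bb minor, not the diatonic iii (Dm). Borrowed into Bb major it is written bIII.

bIII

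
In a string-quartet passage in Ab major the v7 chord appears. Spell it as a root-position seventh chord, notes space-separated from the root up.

Eb Gb Bb Db

The root, Eb, is scale degree 5 — the same note in Ab major and Ab minor; only the chord quality changes. In Ab minor the chord on Eb is Eb–Gb–Bb–Db.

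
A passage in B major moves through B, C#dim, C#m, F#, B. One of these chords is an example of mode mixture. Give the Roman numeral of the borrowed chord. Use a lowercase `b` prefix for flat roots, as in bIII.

ii°

B major has the diatonic set B, C#m, D#m, E, F#, G#m, A#dim. B, C#m and F# are all diatonic. C#dim (C#–E–G) doesn't fit — on degree 2 B major would have C#m (ii). C#dim is the degree-2 chord of B minor, so it is the borrowed ii°.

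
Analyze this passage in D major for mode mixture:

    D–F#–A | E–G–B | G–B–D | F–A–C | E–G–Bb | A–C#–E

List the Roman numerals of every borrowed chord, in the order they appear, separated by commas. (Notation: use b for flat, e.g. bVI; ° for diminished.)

D major has the diatonic set D, Em, F#m, G, A, Bm, C#dim. Of the given chords, D–F#–A = D, E–G–B = Em, G–B–D = G and A–C#–E = A are diatonic. But F–A–C is foreign: the diatonic iii on degree 3 is F#m, whereas F comes from D minor. It is labeled bIII. E–G–Bb is not: scale degree 2 in D major carries Em (ii). In D minor the chord on that degree is Edim, so here it functions as ii°, borrowed from the parallel minor.

bIII, ii°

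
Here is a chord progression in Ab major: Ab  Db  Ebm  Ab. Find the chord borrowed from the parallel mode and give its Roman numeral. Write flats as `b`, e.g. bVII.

Ab major has the diatonic set Ab, Bbm, Cm, Db, Eb, Fm, Gdim. Ab and Db are both diatonic. Ebm (Eb–Gb–Bb) is not: scale degree 5 in Ab major carries Eb (V). In Ab minor the chord on that degree is Ebm, so here it functions as v, borrowed from the parallel minor.

v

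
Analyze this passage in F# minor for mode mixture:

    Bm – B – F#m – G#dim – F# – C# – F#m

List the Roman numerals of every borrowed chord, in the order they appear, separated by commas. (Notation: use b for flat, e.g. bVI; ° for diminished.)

IV, I

In F# minor (with V from harmonic minor) the diatonic chords are F#m, G#dim, A, Bm, C#, D, E. Bm, F#m, G#dim and C# all belong to that set. B (B–D#–F#) is not: scale degree 4 in F# minor carries Bm (iv). In F# major the chord on that degree is B, so here it functions as IV, borrowed from the parallel major. F# (F#–A#–C#) is not: scale degree 1 in F# minor carries F#m (i). In F# major the chord on that degree is F#, so here it functions as I, borrowed from the parallel major.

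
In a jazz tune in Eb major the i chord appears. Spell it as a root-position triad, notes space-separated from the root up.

The root, Eb, is scale degree 1 — the same note in Eb major and Eb minor; only the chord quality changes. Building the minor chord from the parallel minor on Eb: Eb–Gb–Bb.

Eb Gb Bb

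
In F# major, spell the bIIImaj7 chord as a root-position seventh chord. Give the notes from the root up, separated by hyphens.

A-C#-E-G#

Scale degree 3 in F# major is A#. bIIImaj7 uses the lowered form, A, taken from F# minor. Building the major-seventh chord from the parallel minor on A: A–C#–E–G#.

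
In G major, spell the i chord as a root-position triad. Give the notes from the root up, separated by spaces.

G Bb D

i is built on scale degree 1, which is G in both G major and its parallel. Stacking thirds in G minor on G gives G–Bb–D.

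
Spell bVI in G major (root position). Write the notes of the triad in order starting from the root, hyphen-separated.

The root of bVI is the lowered 6th degree: E becomes Eb. In G minor the chord on Eb is Eb–G–Bb.

Eb-G-Bb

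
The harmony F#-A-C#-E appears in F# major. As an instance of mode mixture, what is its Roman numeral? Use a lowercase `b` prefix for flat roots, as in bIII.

i7

The root F# is the diatonic 1st degree of F# major; the borrowing shows in the chord quality. The diatonic chord on degree 1 would be F# (I), but F#–A–C#–E is the minor-seventh chord from F# minor. As a borrowed chord it is labeled i7.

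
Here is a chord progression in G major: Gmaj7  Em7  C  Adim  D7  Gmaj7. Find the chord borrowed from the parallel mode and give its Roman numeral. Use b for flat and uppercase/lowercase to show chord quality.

In G major the diatonic chords are G, Am, Bm, C, D, Em, F#dim. Gmaj7, Em7, C and D7 all belong to that set. Adim (A–C–Eb) doesn't fit — on degree 2 G major would have Am (ii). Adim is the degree-2 chord of G minor, so it is the borrowed ii°.

ii°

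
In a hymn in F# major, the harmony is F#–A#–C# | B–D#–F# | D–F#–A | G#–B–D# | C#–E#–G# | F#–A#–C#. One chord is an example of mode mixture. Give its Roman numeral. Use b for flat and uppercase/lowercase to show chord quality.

F# major has the diatonic set F#, G#m, A#m, B, C#, D#m, E#dim. F#–A#–C# = F#, B–D#–F# = B, G#–B–D# = G#m and C#–E#–G# = C# all belong to that set. But D–F#–A is foreign: the diatonic vi on degree 6 is D#m, whereas D comes from F# minor. It is labeled bVI.

bVI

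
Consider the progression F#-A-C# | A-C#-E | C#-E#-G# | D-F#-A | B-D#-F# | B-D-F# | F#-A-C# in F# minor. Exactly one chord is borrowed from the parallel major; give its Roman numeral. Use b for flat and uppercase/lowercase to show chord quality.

IV

The diatonic triads in F# minor (with V from harmonic minor) are F#m, G#dim, A, Bm, C#, D, E. Of the given chords, F#–A–C# = F#m, A–C#–E = A, C#–E#–G# = C#, D–F#–A = D and B–D–F# = Bm are diatonic. But B–D#–F# is foreign: the diatonic iv on degree 4 is Bm, whereas B comes from F# major. It is labeled IV.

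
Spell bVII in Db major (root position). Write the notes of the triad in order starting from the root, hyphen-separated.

Cb-Eb-Gb

The root of bVII is the lowered 7th degree: C becomes Cb. Building the major chord from the parallel minor on Cb: Cb–Eb–Gb.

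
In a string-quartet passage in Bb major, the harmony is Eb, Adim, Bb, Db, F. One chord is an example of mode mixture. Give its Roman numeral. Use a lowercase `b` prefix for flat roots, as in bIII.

The diatonic triads in Bb major are Bb, Cm, Dm, Eb, F, Gm, Adim. Eb, Adim, Bb and F are all diatonic. Db (Db–F–Ab) doesn't fit — on degree 3 Bb major would have Dm (iii). Db is the degree-3 chord of Bb minor, so it is the borrowed bIII.

bIII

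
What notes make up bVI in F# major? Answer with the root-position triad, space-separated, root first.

D F# A

The root of bVI is the lowered 6th degree: D# becomes D. Stacking thirds in F# minor on D gives D–F#–A.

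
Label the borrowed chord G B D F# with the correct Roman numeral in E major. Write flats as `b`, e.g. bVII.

bIIImaj7

The root G is the lowered 3rd scale degree — diatonically E major has G# there. Diatonically E major has G#m (iii) on that degree; G–B–D–F# is instead the major-seventh chord native to E minor, so it takes the label bIIImaj7.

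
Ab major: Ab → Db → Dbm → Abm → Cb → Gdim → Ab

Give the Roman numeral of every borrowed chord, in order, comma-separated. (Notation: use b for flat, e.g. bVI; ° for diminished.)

iv, i, bIII

The diatonic triads in Ab major are Ab, Bbm, Cm, Db, Eb, Fm, Gdim. Ab, Db and Gdim all belong to that set. But Dbm (Db–Fb–Ab) is foreign: the diatonic IV on degree 4 is Db, whereas Dbm comes from Ab minor. It is labeled iv. Abm (Ab–Cb–Eb) is not: scale degree 1 in Ab major carries Ab (I). In Ab minor the chord on that degree is Abm, so here it functions as i, borrowed from the parallel minor. But Cb (Cb–Eb–Gb) is foreign: the diatonic iii on degree 3 is Cm, whereas Cb comes from Ab minor. It is labeled bIII.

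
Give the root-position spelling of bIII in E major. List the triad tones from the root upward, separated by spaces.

Scale degree 3 in E major is G#. bIII uses the lowered form, G, taken from E minor. Stacking thirds in E minor on G gives G–B–D.

G B D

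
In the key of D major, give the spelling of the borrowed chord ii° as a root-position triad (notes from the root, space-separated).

E G Bb

ii° is built on scale degree 2, which is E in both D major and its parallel. Stacking thirds in D minor on E gives E–G–Bb.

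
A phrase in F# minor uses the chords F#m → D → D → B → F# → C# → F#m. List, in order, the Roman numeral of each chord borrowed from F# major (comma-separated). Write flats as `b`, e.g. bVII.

IV, I

The diatonic triads in F# minor (with V from harmonic minor) are F#m, G#dim, A, Bm, C#, D, E. Of the given chords, F#m, D and C# are diatonic. B (B–D#–F#) doesn't fit — on degree 4 F# minor would have Bm (iv). B is the degree-4 chord of F# major, so it is the borrowed IV. F# (F#–A#–C#) is not: scale degree 1 in F# minor carries F#m (i). In F# major the chord on that degree is F#, so here it functions as I, borrowed from the parallel major.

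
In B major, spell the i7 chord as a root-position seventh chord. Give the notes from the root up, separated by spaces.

i7 is built on scale degree 1, which is B in both B major and its parallel. In B minor the chord on B is B–D–F#–A.

B D F# A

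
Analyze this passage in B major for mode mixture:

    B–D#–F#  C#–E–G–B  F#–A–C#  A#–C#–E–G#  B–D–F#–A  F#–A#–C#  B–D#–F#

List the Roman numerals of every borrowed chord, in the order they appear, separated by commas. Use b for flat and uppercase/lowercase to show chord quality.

iiø7, v, i7

B major has the diatonic set B, C#m, D#m, E, F#, G#m, A#dim. Of the given chords, B–D#–F# = B, A#–C#–E–G# = A#m7b5 and F#–A#–C# = F# are diatonic. C#–E–G–B is not: scale degree 2 in B major carries C#m (ii). In B minor the chord on that degree is C#m7b5, so here it functions as iiø7, borrowed from the parallel minor. F#–A–C# is not: scale degree 5 in B major carries F# (V). In B minor the chord on that degree is F#m, so here it functions as v, borrowed from the parallel minor. But B–D–F#–A is foreign: the diatonic I on degree 1 is B, whereas Bm7 comes from B minor. It is labeled i7.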